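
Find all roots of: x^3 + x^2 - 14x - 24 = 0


Let p(x) = x^3 + x^2 - 14x - 24. By the rational root theorem (leading coefficient 1), any rational root is an integer divisor of 24: try ±1, ±2, ... in turn.
Test x = 1: value = -36 ≠ 0.
Test x = -1: value = -10 ≠ 0.
Test x = 2: value = -40 ≠ 0.
Test x = -2: value = 0 ✓, so (x + 2) is a factor.
Synthetic division by (x + 2): bring down 1; 1(-2) + 1 = -1; (-1)(-2) - 14 = -12; (-12)(-2) - 24 = 0 → quotient x^2 - x - 12, remainder 0.
Solve the quadratic x^2 - x - 12 = 0: discriminant = (-1)^2 - 4(1)(-12) = 1 + 48 = 49.
sqrt(49) = 7, so x = (1 ± 7)/2: x = 4 or x = -3.
Collecting all roots found:

x = -3, x = -2, x = 4


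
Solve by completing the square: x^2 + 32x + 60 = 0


Start: x^2 + 32x + 60 = 0
Move constant: x^2 + 32x = -60
Half of 32 is 16, squared is 256
Add 256 to both sides: x^2 + 32x + 256 = 196
(x + 16)^2 = 196
x + 16 = ±14
x = -16 + 14 = -2 or x = -16 - 14 = -30

x = -30, x = -2


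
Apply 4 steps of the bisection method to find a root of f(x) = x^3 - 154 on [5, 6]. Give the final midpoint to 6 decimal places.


f(x) = x^3 - 154
f(5) = -29 < 0
f(6) = 62 > 0

Step 1: midpoint = (5.000000 + 6.000000)/2 = 5.500000
  f(5.500000) = 12.375000
  f(mid) > 0, so root is in [5.000000, 5.500000]

Step 2: midpoint = (5.000000 + 5.500000)/2 = 5.250000
  f(5.250000) = -9.296875
  f(mid) < 0, so root is in [5.250000, 5.500000]

Step 3: midpoint = (5.250000 + 5.500000)/2 = 5.375000
  f(5.375000) = 1.287109
  f(mid) > 0, so root is in [5.250000, 5.375000]

Step 4: midpoint = (5.250000 + 5.375000)/2 = 5.312500
  f(5.312500) = -4.067139
  f(mid) < 0, so root is in [5.312500, 5.375000]

midpoint = 5.312500


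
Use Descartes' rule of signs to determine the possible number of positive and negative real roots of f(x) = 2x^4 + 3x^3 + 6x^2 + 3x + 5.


Descartes' rule of signs:

For positive roots, count sign changes in f(x) = 2x^4 + 3x^3 + 6x^2 + 3x + 5:
Signs of coefficients: +, +, +, +, +
Number of sign changes: 0
Possible positive real roots: 0

For negative roots, examine f(-x) = 2x^4 - 3x^3 + 6x^2 - 3x + 5:
Signs of coefficients: +, -, +, -, +
Number of sign changes: 4
Possible negative real roots: 4, 2, 0

Positive roots: 0; Negative roots: 4 or 2 or 0


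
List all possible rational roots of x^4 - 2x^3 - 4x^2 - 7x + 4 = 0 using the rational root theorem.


Rational root theorem: possible roots are ±p/q where:
  p divides the constant term (4): p ∈ {1, 2, 4}
  q divides the leading coefficient (1): q ∈ {1}

All possible rational roots: -4, -2, -1, 1, 2, 4

-4, -2, -1, 1, 2, 4


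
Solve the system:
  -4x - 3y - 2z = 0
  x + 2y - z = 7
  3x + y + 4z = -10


Using Cramer's rule. Expand each determinant along the first row.
D  = (-4)*[2*4 - (-1)*1] - (-3)*[1*4 - (-1)*3] + (-2)*[1*1 - 2*3]
  = (-4)*(9) - (-3)*(7) + (-2)*(-5) = -5
Dx = 0*[2*4 - (-1)*1] - (-3)*[7*4 - (-1)*(-10)] + (-2)*[7*1 - 2*(-10)]
  = 0*(9) - (-3)*(18) + (-2)*(27) = 0
Dy = (-4)*[7*4 - (-1)*(-10)] - 0*[1*4 - (-1)*3] + (-2)*[1*(-10) - 7*3]
  = (-4)*(18) - 0*(7) + (-2)*(-31) = -10
Dz = (-4)*[2*(-10) - 7*1] - (-3)*[1*(-10) - 7*3] + 0*[1*1 - 2*3]
  = (-4)*(-27) - (-3)*(-31) + 0*(-5) = 15
x = Dx/D = 0/-5 = 0, y = Dy/D = -10/-5 = 2, z = Dz/D = 15/-5 = -3
Check eq1: (-4)(0) + (-3)(2) + (-2)(-3) = 0 = 0 ✓
Check eq2: (1)(0) + (2)(2) + (-1)(-3) = 7 = 7 ✓
Check eq3: (3)(0) + (1)(2) + (4)(-3) = -10 = -10 ✓

x = 0, y = 2, z = -3


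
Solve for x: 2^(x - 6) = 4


Express both sides with the same base.
4 = 2^2
Since the bases match, equate exponents: x - 6 = 2
So x = 2 - (-6) = 8

x = 8


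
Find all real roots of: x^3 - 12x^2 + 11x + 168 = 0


Let p(x) = x^3 - 12x^2 + 11x + 168. By the rational root theorem (leading coefficient 1), any rational root is an integer divisor of 168: try ±1, ±2, ... in turn.
Test x = 1: value = 168 ≠ 0.
Test x = -1: value = 144 ≠ 0.
Test x = 2: value = 150 ≠ 0.
Test x = -2: value = 90 ≠ 0.
Test x = 3: value = 120 ≠ 0.
Test x = -3: value = 0 ✓, so (x + 3) is a factor.
Synthetic division by (x + 3): bring down 1; 1(-3) - 12 = -15; (-15)(-3) + 11 = 56; 56(-3) + 168 = 0 → quotient x^2 - 15x + 56, remainder 0.
Solve the quadratic x^2 - 15x + 56 = 0: discriminant = (-15)^2 - 4(1)(56) = 225 - 224 = 1.
sqrt(1) = 1, so x = (15 ± 1)/2: x = 8 or x = 7.

x = -3, x = 7, x = 8


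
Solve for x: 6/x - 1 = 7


Subtract -1 from both sides: 6/x = 8
Multiply both sides by x: 6 = 8 * x
Divide by 8: x = 3/4

x = 3/4


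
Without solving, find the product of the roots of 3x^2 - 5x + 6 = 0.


By Vieta's formulas for ax^2 + bx + c = 0:
  Sum of roots = -b/a
  Product of roots = c/a

Here a = 3, b = -5, c = 6
Sum = -(-5)/3 = 5/3
Product = 6/3 = 2

Product = 2


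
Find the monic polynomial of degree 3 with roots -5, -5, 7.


A monic polynomial with roots -5, -5, 7 is:
p(x) = (x + 5)(x + 5)(x - 7)
After multiplying by (x + 5): x + 5
After multiplying by (x + 5): x^2 + 10x + 25
After multiplying by (x - 7): x^3 + 3x^2 - 45x - 175

x^3 + 3x^2 - 45x - 175


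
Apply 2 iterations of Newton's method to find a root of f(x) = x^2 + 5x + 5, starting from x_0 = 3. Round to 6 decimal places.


Newton's method: x_(n+1) = x_n - f(x_n)/f'(x_n)
f(x) = x^2 + 5x + 5
f'(x) = 2x + 5

Iteration 1:
  f(3.000000) = 29.000000
  f'(3.000000) = 11.000000
  x_1 = 3.000000 - (29.000000)/(11.000000) = 0.363636

Iteration 2:
  f(0.363636) = 6.950413
  f'(0.363636) = 5.727273
  x_2 = 0.363636 - (6.950413)/(5.727273) = -0.849928

x_2 = -0.849928


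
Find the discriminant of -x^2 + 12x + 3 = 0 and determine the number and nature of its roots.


For ax^2 + bx + c = 0, discriminant D = b^2 - 4ac
Here a = -1, b = 12, c = 3
D = (12)^2 - 4(-1)(3) = 144 + 12 = 156

D = 156 > 0 but not a perfect square
The equation has 2 distinct real irrational roots.

Discriminant = 156, 2 distinct real irrational roots


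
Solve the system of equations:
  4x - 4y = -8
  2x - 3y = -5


Using Cramer's rule:
Determinant D = (4)(-3) - (2)(-4) = -12 + 8 = -4
Dx = (-8)(-3) - (-5)(-4) = 24 - 20 = 4
Dy = (4)(-5) - (2)(-8) = -20 + 16 = -4
x = Dx/D = 4/-4 = -1
y = Dy/D = -4/-4 = 1

x = -1, y = 1


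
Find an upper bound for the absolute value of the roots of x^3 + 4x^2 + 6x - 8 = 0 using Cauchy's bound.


Cauchy's bound: all roots r satisfy |r| <= 1 + max(|a_i/a_n|) for i = 0,...,n-1
where a_n is the leading coefficient.

Coefficients: [1, 4, 6, -8]
Leading coefficient a_n = 1
Ratios |a_i/a_n|: 4, 6, 8
Maximum ratio: 8
Cauchy's bound: |r| <= 1 + 8 = 9

Upper bound = 9


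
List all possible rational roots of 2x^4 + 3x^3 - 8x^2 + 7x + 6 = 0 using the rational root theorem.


Rational root theorem: possible roots are ±p/q where:
  p divides the constant term (6): p ∈ {1, 2, 3, 6}
  q divides the leading coefficient (2): q ∈ {1, 2}

All possible rational roots: -6, -3, -2, -3/2, -1, -1/2, 1/2, 1, 3/2, 2, 3, 6

-6, -3, -2, -3/2, -1, -1/2, 1/2, 1, 3/2, 2, 3, 6


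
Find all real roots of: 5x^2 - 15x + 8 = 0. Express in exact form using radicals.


Using the quadratic formula: x = (-b ± sqrt(b^2 - 4ac)) / (2a)
Here a = 5, b = -15, c = 8
Discriminant = b^2 - 4ac = (-15)^2 - 4(5)(8) = 225 - 160 = 65
Since discriminant = 65 > 0, there are two real roots.
x = (15 ± sqrt(65)) / 10
Numerically: x ≈ 2.3062 or x ≈ 0.6938

x = (15 + sqrt(65)) / 10 or x = (15 - sqrt(65)) / 10


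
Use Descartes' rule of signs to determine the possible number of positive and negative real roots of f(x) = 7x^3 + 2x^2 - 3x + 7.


Descartes' rule of signs:

For positive roots, count sign changes in f(x) = 7x^3 + 2x^2 - 3x + 7:
Signs of coefficients: +, +, -, +
Number of sign changes: 2
Possible positive real roots: 2, 0

For negative roots, examine f(-x) = -7x^3 + 2x^2 + 3x + 7:
Signs of coefficients: -, +, +, +
Number of sign changes: 1
Possible negative real roots: 1

Positive roots: 2 or 0; Negative roots: 1


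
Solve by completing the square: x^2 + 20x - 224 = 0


Start: x^2 + 20x - 224 = 0
Move constant: x^2 + 20x = 224
Half of 20 is 10, squared is 100
Add 100 to both sides: x^2 + 20x + 100 = 324
(x + 10)^2 = 324
x + 10 = ±18
x = -10 + 18 = 8 or x = -10 - 18 = -28

x = -28, x = 8


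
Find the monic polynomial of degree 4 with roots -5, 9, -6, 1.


A monic polynomial with roots -5, 9, -6, 1 is:
p(x) = (x + 5)(x - 9)(x + 6)(x - 1)
After multiplying by (x + 5): x + 5
After multiplying by (x - 9): x^2 - 4x - 45
After multiplying by (x + 6): x^3 + 2x^2 - 69x - 270
After multiplying by (x - 1): x^4 + x^3 - 71x^2 - 201x + 270

x^4 + x^3 - 71x^2 - 201x + 270


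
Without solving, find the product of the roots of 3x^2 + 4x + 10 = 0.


By Vieta's formulas for ax^2 + bx + c = 0:
  Sum of roots = -b/a
  Product of roots = c/a

Here a = 3, b = 4, c = 10
Sum = -(4)/3 = -4/3
Product = 10/3 = 10/3

Product = 10/3


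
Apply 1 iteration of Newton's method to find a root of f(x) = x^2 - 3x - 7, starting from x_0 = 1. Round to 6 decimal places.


Newton's method: x_(n+1) = x_n - f(x_n)/f'(x_n)
f(x) = x^2 - 3x - 7
f'(x) = 2x - 3

Iteration 1:
  f(1.000000) = -9.000000
  f'(1.000000) = -1.000000
  x_1 = 1.000000 - (-9.000000)/(-1.000000) = -8.000000

x_1 = -8.000000


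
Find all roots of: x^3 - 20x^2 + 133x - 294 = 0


Let p(x) = x^3 - 20x^2 + 133x - 294. By the rational root theorem (leading coefficient 1), any rational root is an integer divisor of 294: try ±1, ±2, ... in turn.
Test x = 1: value = -180 ≠ 0.
Test x = -1: value = -448 ≠ 0.
Test x = 2: value = -100 ≠ 0.
Test x = -2: value = -648 ≠ 0.
Test x = 3: value = -48 ≠ 0.
Test x = -3: value = -900 ≠ 0.
Test x = 6: value = 0 ✓, so (x - 6) is a factor.
Synthetic division by (x - 6): bring down 1; 1(6) - 20 = -14; (-14)(6) + 133 = 49; 49(6) - 294 = 0 → quotient x^2 - 14x + 49, remainder 0.
Solve the quadratic x^2 - 14x + 49 = 0: discriminant = (-14)^2 - 4(1)(49) = 196 - 196 = 0.
Discriminant = 0, so a double root: x = 14/2 = 7.
Collecting all roots found:

x = 6, x = 7 (multiplicity 2)


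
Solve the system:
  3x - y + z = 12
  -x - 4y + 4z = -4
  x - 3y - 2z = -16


Using Cramer's rule. Expand each determinant along the first row.
D  = 3*[(-4)*(-2) - 4*(-3)] - (-1)*[(-1)*(-2) - 4*1] + 1*[(-1)*(-3) - (-4)*1]
  = 3*(20) - (-1)*(-2) + 1*(7) = 65
Dx = 12*[(-4)*(-2) - 4*(-3)] - (-1)*[(-4)*(-2) - 4*(-16)] + 1*[(-4)*(-3) - (-4)*(-16)]
  = 12*(20) - (-1)*(72) + 1*(-52) = 260
Dy = 3*[(-4)*(-2) - 4*(-16)] - 12*[(-1)*(-2) - 4*1] + 1*[(-1)*(-16) - (-4)*1]
  = 3*(72) - 12*(-2) + 1*(20) = 260
Dz = 3*[(-4)*(-16) - (-4)*(-3)] - (-1)*[(-1)*(-16) - (-4)*1] + 12*[(-1)*(-3) - (-4)*1]
  = 3*(52) - (-1)*(20) + 12*(7) = 260
x = Dx/D = 260/65 = 4, y = Dy/D = 260/65 = 4, z = Dz/D = 260/65 = 4
Check eq1: (3)(4) + (-1)(4) + (1)(4) = 12 = 12 ✓
Check eq2: (-1)(4) + (-4)(4) + (4)(4) = -4 = -4 ✓
Check eq3: (1)(4) + (-3)(4) + (-2)(4) = -16 = -16 ✓

x = 4, y = 4, z = 4


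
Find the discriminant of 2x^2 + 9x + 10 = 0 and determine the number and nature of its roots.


For ax^2 + bx + c = 0, discriminant D = b^2 - 4ac
Here a = 2, b = 9, c = 10
D = (9)^2 - 4(2)(10) = 81 - 80 = 1

D = 1 > 0 and is a perfect square (sqrt = 1)
The equation has 2 distinct real rational roots.

Discriminant = 1, 2 distinct real rational roots


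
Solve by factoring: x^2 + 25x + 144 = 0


We need two numbers that multiply to 144 and add to 25.
Those numbers are 9 and 16 (since 9 * 16 = 144 and 9 + 16 = 25).
So x^2 + 25x + 144 = (x + 9)(x + 16) = 0
Setting each factor to zero: x = -9 or x = -16

x = -16, x = -9


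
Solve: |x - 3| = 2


An absolute value equation |expr| = 2 gives two cases:
Case 1: x - 3 = 2
  x = 5, so x = 5
Case 2: x - 3 = -2
  x = 1, so x = 1

x = 1, x = 5


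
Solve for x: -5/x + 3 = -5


Subtract 3 from both sides: -5/x = -8
Multiply both sides by x: -5 = -8 * x
Divide by -8: x = 5/8

x = 5/8


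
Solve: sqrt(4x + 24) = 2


Square both sides: 4x + 24 = 2^2 = 4
4x = 4 - 24 = -20
x = -5
Check: sqrt(4*(-5) + 24) = sqrt(4) = 2 ✓

x = -5


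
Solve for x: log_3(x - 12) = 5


Convert to exponential form: x - 12 = 3^5 = 243
x = 243 + 12 = 255
Check: log_3(255 - 12) = log_3(243) = log_3(243) = 5 ✓

x = 255


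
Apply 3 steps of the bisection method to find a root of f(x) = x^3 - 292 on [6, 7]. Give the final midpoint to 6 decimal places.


f(x) = x^3 - 292
f(6) = -76 < 0
f(7) = 51 > 0

Step 1: midpoint = (6.000000 + 7.000000)/2 = 6.500000
  f(6.500000) = -17.375000
  f(mid) < 0, so root is in [6.500000, 7.000000]

Step 2: midpoint = (6.500000 + 7.000000)/2 = 6.750000
  f(6.750000) = 15.546875
  f(mid) > 0, so root is in [6.500000, 6.750000]

Step 3: midpoint = (6.500000 + 6.750000)/2 = 6.625000
  f(6.625000) = -1.224609
  f(mid) < 0, so root is in [6.625000, 6.750000]

midpoint = 6.625000


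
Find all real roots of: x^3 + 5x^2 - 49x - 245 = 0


Let p(x) = x^3 + 5x^2 - 49x - 245. By the rational root theorem (leading coefficient 1), any rational root is an integer divisor of 245: try ±1, ±2, ... in turn.
Test x = 1: value = -288 ≠ 0.
Test x = -1: value = -192 ≠ 0.
Test x = 5: value = -240 ≠ 0.
Test x = -5: value = 0 ✓, so (x + 5) is a factor.
Synthetic division by (x + 5): bring down 1; 1(-5) + 5 = 0; 0(-5) - 49 = -49; (-49)(-5) - 245 = 0 → quotient x^2 - 49, remainder 0.
Solve the quadratic x^2 - 49 = 0: discriminant = 0^2 - 4(1)(-49) = 0 + 196 = 196.
sqrt(196) = 14, so x = (0 ± 14)/2: x = 7 or x = -7.

x = -7, x = -5, x = 7


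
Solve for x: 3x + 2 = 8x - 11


Starting with: 3x + 2 = 8x - 11
Move all x terms to left: (3 - 8)x = -11 - 2
Simplify: -5x = -13
Divide both sides by -5: x = 13/5

x = 13/5


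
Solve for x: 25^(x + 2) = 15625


Express both sides with the same base.
15625 = 25^3
Since the bases match, equate exponents: x + 2 = 3
So x = 3 - (2) = 1

x = 1


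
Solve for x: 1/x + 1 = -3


Subtract 1 from both sides: 1/x = -4
Multiply both sides by x: 1 = -4 * x
Divide by -4: x = -1/4

x = -1/4


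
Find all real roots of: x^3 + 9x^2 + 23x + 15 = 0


Let p(x) = x^3 + 9x^2 + 23x + 15. By the rational root theorem (leading coefficient 1), any rational root is an integer divisor of 15: try ±1, ±2, ... in turn.
Test x = 1: value = 48 ≠ 0.
Test x = -1: value = 0 ✓, so (x + 1) is a factor.
Synthetic division by (x + 1): bring down 1; 1(-1) + 9 = 8; 8(-1) + 23 = 15; 15(-1) + 15 = 0 → quotient x^2 + 8x + 15, remainder 0.
Solve the quadratic x^2 + 8x + 15 = 0: discriminant = 8^2 - 4(1)(15) = 64 - 60 = 4.
sqrt(4) = 2, so x = (-8 ± 2)/2: x = -3 or x = -5.

x = -5, x = -3, x = -1


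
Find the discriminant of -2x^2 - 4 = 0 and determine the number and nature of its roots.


For ax^2 + bx + c = 0, discriminant D = b^2 - 4ac
Here a = -2, b = 0, c = -4
D = (0)^2 - 4(-2)(-4) = 0 - 32 = -32

D = -32 < 0
The equation has no real roots (2 complex conjugate roots).

Discriminant = -32, no real roots (2 complex conjugate roots)


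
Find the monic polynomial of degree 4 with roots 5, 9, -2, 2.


A monic polynomial with roots 5, 9, -2, 2 is:
p(x) = (x - 5)(x - 9)(x + 2)(x - 2)
After multiplying by (x - 5): x - 5
After multiplying by (x - 9): x^2 - 14x + 45
After multiplying by (x + 2): x^3 - 12x^2 + 17x + 90
After multiplying by (x - 2): x^4 - 14x^3 + 41x^2 + 56x - 180

x^4 - 14x^3 + 41x^2 + 56x - 180


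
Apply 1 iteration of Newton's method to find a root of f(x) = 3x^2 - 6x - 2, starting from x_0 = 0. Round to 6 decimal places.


Newton's method: x_(n+1) = x_n - f(x_n)/f'(x_n)
f(x) = 3x^2 - 6x - 2
f'(x) = 6x - 6

Iteration 1:
  f(0.000000) = -2.000000
  f'(0.000000) = -6.000000
  x_1 = 0.000000 - (-2.000000)/(-6.000000) = -0.333333

x_1 = -0.333333


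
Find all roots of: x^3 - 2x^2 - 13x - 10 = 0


Let p(x) = x^3 - 2x^2 - 13x - 10. By the rational root theorem (leading coefficient 1), any rational root is an integer divisor of 10: try ±1, ±2, ... in turn.
Test x = 1: value = -24 ≠ 0.
Test x = -1: value = 0 ✓, so (x + 1) is a factor.
Synthetic division by (x + 1): bring down 1; 1(-1) - 2 = -3; (-3)(-1) - 13 = -10; (-10)(-1) - 10 = 0 → quotient x^2 - 3x - 10, remainder 0.
Solve the quadratic x^2 - 3x - 10 = 0: discriminant = (-3)^2 - 4(1)(-10) = 9 + 40 = 49.
sqrt(49) = 7, so x = (3 ± 7)/2: x = 5 or x = -2.
Collecting all roots found:

x = -2, x = -1, x = 5


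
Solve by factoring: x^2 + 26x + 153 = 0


We need two numbers that multiply to 153 and add to 26.
Those numbers are 9 and 17 (since 9 * 17 = 153 and 9 + 17 = 26).
So x^2 + 26x + 153 = (x + 9)(x + 17) = 0
Setting each factor to zero: x = -9 or x = -17

x = -17, x = -9


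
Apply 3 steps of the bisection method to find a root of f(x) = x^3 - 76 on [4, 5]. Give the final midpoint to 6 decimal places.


f(x) = x^3 - 76
f(4) = -12 < 0
f(5) = 49 > 0

Step 1: midpoint = (4.000000 + 5.000000)/2 = 4.500000
  f(4.500000) = 15.125000
  f(mid) > 0, so root is in [4.000000, 4.500000]

Step 2: midpoint = (4.000000 + 4.500000)/2 = 4.250000
  f(4.250000) = 0.765625
  f(mid) > 0, so root is in [4.000000, 4.250000]

Step 3: midpoint = (4.000000 + 4.250000)/2 = 4.125000
  f(4.125000) = -5.810547
  f(mid) < 0, so root is in [4.125000, 4.250000]

midpoint = 4.125000


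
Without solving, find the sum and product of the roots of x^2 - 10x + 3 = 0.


By Vieta's formulas for ax^2 + bx + c = 0:
  Sum of roots = -b/a
  Product of roots = c/a

Here a = 1, b = -10, c = 3
Sum = -(-10)/1 = 10
Product = 3/1 = 3

Sum = 10, Product = 3


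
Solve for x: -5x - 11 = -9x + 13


Starting with: -5x - 11 = -9x + 13
Move all x terms to left: (-5 + 9)x = 13 + 11
Simplify: 4x = 24
Divide both sides by 4: x = 6

x = 6


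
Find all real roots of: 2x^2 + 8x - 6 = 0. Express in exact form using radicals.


Using the quadratic formula: x = (-b ± sqrt(b^2 - 4ac)) / (2a)
Here a = 2, b = 8, c = -6
Discriminant = b^2 - 4ac = 8^2 - 4(2)(-6) = 64 + 48 = 112
Since discriminant = 112 > 0, there are two real roots.
x = (-8 ± 4*sqrt(7)) / 4
Simplifying: x = -2 ± sqrt(7)
Numerically: x ≈ 0.6458 or x ≈ -4.6458

x = -2 + sqrt(7) or x = -2 - sqrt(7)


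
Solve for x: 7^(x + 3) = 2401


Express both sides with the same base.
2401 = 7^4
Since the bases match, equate exponents: x + 3 = 4
So x = 4 - (3) = 1

x = 1


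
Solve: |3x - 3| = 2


An absolute value equation |expr| = 2 gives two cases:
Case 1: 3x - 3 = 2
  3x = 5, so x = 5/3
Case 2: 3x - 3 = -2
  3x = 1, so x = 1/3

x = 1/3, x = 5/3


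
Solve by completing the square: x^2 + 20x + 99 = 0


Start: x^2 + 20x + 99 = 0
Move constant: x^2 + 20x = -99
Half of 20 is 10, squared is 100
Add 100 to both sides: x^2 + 20x + 100 = 1
(x + 10)^2 = 1
x + 10 = ±1
x = -10 + 1 = -9 or x = -10 - 1 = -11

x = -11, x = -9


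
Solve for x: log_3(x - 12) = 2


Convert to exponential form: x - 12 = 3^2 = 9
x = 9 + 12 = 21
Check: log_3(21 - 12) = log_3(9) = log_3(9) = 2 ✓

x = 21


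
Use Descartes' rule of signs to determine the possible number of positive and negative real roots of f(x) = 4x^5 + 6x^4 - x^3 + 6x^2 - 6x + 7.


Descartes' rule of signs:

For positive roots, count sign changes in f(x) = 4x^5 + 6x^4 - x^3 + 6x^2 - 6x + 7:
Signs of coefficients: +, +, -, +, -, +
Number of sign changes: 4
Possible positive real roots: 4, 2, 0

For negative roots, examine f(-x) = -4x^5 + 6x^4 + x^3 + 6x^2 + 6x + 7:
Signs of coefficients: -, +, +, +, +, +
Number of sign changes: 1
Possible negative real roots: 1

Positive roots: 4 or 2 or 0; Negative roots: 1


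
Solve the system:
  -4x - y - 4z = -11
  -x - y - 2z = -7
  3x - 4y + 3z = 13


Using Cramer's rule. Expand each determinant along the first row.
D  = (-4)*[(-1)*3 - (-2)*(-4)] - (-1)*[(-1)*3 - (-2)*3] + (-4)*[(-1)*(-4) - (-1)*3]
  = (-4)*(-11) - (-1)*(3) + (-4)*(7) = 19
Dx = (-11)*[(-1)*3 - (-2)*(-4)] - (-1)*[(-7)*3 - (-2)*13] + (-4)*[(-7)*(-4) - (-1)*13]
  = (-11)*(-11) - (-1)*(5) + (-4)*(41) = -38
Dy = (-4)*[(-7)*3 - (-2)*13] - (-11)*[(-1)*3 - (-2)*3] + (-4)*[(-1)*13 - (-7)*3]
  = (-4)*(5) - (-11)*(3) + (-4)*(8) = -19
Dz = (-4)*[(-1)*13 - (-7)*(-4)] - (-1)*[(-1)*13 - (-7)*3] + (-11)*[(-1)*(-4) - (-1)*3]
  = (-4)*(-41) - (-1)*(8) + (-11)*(7) = 95
x = Dx/D = -38/19 = -2, y = Dy/D = -19/19 = -1, z = Dz/D = 95/19 = 5
Check eq1: (-4)(-2) + (-1)(-1) + (-4)(5) = -11 = -11 ✓
Check eq2: (-1)(-2) + (-1)(-1) + (-2)(5) = -7 = -7 ✓
Check eq3: (3)(-2) + (-4)(-1) + (3)(5) = 13 = 13 ✓

x = -2, y = -1, z = 5


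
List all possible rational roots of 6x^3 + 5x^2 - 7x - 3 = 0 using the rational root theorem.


Rational root theorem: possible roots are ±p/q where:
  p divides the constant term (-3): p ∈ {1, 3}
  q divides the leading coefficient (6): q ∈ {1, 2, 3, 6}

All possible rational roots: -3, -3/2, -1, -1/2, -1/3, -1/6, 1/6, 1/3, 1/2, 1, 3/2, 3

-3, -3/2, -1, -1/2, -1/3, -1/6, 1/6, 1/3, 1/2, 1, 3/2, 3


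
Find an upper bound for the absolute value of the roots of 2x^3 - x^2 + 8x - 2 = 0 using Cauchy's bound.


Cauchy's bound: all roots r satisfy |r| <= 1 + max(|a_i/a_n|) for i = 0,...,n-1
where a_n is the leading coefficient.

Coefficients: [2, -1, 8, -2]
Leading coefficient a_n = 2
Ratios |a_i/a_n|: 1/2, 4, 1
Maximum ratio: 4
Cauchy's bound: |r| <= 1 + 4 = 5

Upper bound = 5


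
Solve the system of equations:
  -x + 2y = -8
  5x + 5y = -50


Using Cramer's rule:
Determinant D = (-1)(5) - (5)(2) = -5 - 10 = -15
Dx = (-8)(5) - (-50)(2) = -40 + 100 = 60
Dy = (-1)(-50) - (5)(-8) = 50 + 40 = 90
x = Dx/D = 60/-15 = -4
y = Dy/D = 90/-15 = -6

x = -4, y = -6


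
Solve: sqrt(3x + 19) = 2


Square both sides: 3x + 19 = 2^2 = 4
3x = 4 - 19 = -15
x = -5
Check: sqrt(3*(-5) + 19) = sqrt(4) = 2 ✓

x = -5


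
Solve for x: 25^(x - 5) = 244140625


Express both sides with the same base.
244140625 = 25^6
Since the bases match, equate exponents: x - 5 = 6
So x = 6 - (-5) = 11

x = 11


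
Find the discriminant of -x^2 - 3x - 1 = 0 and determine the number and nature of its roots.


For ax^2 + bx + c = 0, discriminant D = b^2 - 4ac
Here a = -1, b = -3, c = -1
D = (-3)^2 - 4(-1)(-1) = 9 - 4 = 5

D = 5 > 0 but not a perfect square
The equation has 2 distinct real irrational roots.

Discriminant = 5, 2 distinct real irrational roots


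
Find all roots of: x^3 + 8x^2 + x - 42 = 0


Let p(x) = x^3 + 8x^2 + x - 42. By the rational root theorem (leading coefficient 1), any rational root is an integer divisor of 42: try ±1, ±2, ... in turn.
Test x = 1: value = -32 ≠ 0.
Test x = -1: value = -36 ≠ 0.
Test x = 2: value = 0 ✓, so (x - 2) is a factor.
Synthetic division by (x - 2): bring down 1; 1(2) + 8 = 10; 10(2) + 1 = 21; 21(2) - 42 = 0 → quotient x^2 + 10x + 21, remainder 0.
Solve the quadratic x^2 + 10x + 21 = 0: discriminant = 10^2 - 4(1)(21) = 100 - 84 = 16.
sqrt(16) = 4, so x = (-10 ± 4)/2: x = -3 or x = -7.
Collecting all roots found:

x = -7, x = -3, x = 2


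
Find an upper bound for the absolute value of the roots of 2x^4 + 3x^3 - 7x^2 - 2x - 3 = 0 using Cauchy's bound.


Cauchy's bound: all roots r satisfy |r| <= 1 + max(|a_i/a_n|) for i = 0,...,n-1
where a_n is the leading coefficient.

Coefficients: [2, 3, -7, -2, -3]
Leading coefficient a_n = 2
Ratios |a_i/a_n|: 3/2, 7/2, 1, 3/2
Maximum ratio: 7/2
Cauchy's bound: |r| <= 1 + 7/2 = 9/2

Upper bound = 9/2


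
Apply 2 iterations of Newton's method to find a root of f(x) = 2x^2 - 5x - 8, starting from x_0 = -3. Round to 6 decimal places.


Newton's method: x_(n+1) = x_n - f(x_n)/f'(x_n)
f(x) = 2x^2 - 5x - 8
f'(x) = 4x - 5

Iteration 1:
  f(-3.000000) = 25.000000
  f'(-3.000000) = -17.000000
  x_1 = -3.000000 - (25.000000)/(-17.000000) = -1.529412

Iteration 2:
  f(-1.529412) = 4.325260
  f'(-1.529412) = -11.117647
  x_2 = -1.529412 - (4.325260)/(-11.117647) = -1.140367

x_2 = -1.140367


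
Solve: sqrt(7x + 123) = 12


Square both sides: 7x + 123 = 12^2 = 144
7x = 144 - 123 = 21
x = 3
Check: sqrt(7*3 + 123) = sqrt(144) = 12 ✓

x = 3


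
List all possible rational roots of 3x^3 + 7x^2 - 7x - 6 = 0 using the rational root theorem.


Rational root theorem: possible roots are ±p/q where:
  p divides the constant term (-6): p ∈ {1, 2, 3, 6}
  q divides the leading coefficient (3): q ∈ {1, 3}

All possible rational roots: -6, -3, -2, -1, -2/3, -1/3, 1/3, 2/3, 1, 2, 3, 6

-6, -3, -2, -1, -2/3, -1/3, 1/3, 2/3, 1, 2, 3, 6


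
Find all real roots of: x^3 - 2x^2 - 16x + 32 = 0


Let p(x) = x^3 - 2x^2 - 16x + 32. By the rational root theorem (leading coefficient 1), any rational root is an integer divisor of 32: try ±1, ±2, ... in turn.
Test x = 1: value = 15 ≠ 0.
Test x = -1: value = 45 ≠ 0.
Test x = 2: value = 0 ✓, so (x - 2) is a factor.
Synthetic division by (x - 2): bring down 1; 1(2) - 2 = 0; 0(2) - 16 = -16; (-16)(2) + 32 = 0 → quotient x^2 - 16, remainder 0.
Solve the quadratic x^2 - 16 = 0: discriminant = 0^2 - 4(1)(-16) = 0 + 64 = 64.
sqrt(64) = 8, so x = (0 ± 8)/2: x = 4 or x = -4.

x = -4, x = 2, x = 4


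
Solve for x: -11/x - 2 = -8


Subtract -2 from both sides: -11/x = -6
Multiply both sides by x: -11 = -6 * x
Divide by -6: x = 11/6

x = 11/6


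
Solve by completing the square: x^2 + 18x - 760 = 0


Start: x^2 + 18x - 760 = 0
Move constant: x^2 + 18x = 760
Half of 18 is 9, squared is 81
Add 81 to both sides: x^2 + 18x + 81 = 841
(x + 9)^2 = 841
x + 9 = ±29
x = -9 + 29 = 20 or x = -9 - 29 = -38

x = -38, x = 20


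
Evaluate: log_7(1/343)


We need the exponent such that 7^? = 1/343
7^(-3) = 1/7^3 = 1/343
Therefore log_7(1/343) = -3

-3


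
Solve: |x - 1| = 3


An absolute value equation |expr| = 3 gives two cases:
Case 1: x - 1 = 3
  x = 4, so x = 4
Case 2: x - 1 = -3
  x = -2, so x = -2

x = -2, x = 4


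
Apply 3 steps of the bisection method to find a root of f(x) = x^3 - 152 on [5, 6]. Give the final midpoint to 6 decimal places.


f(x) = x^3 - 152
f(5) = -27 < 0
f(6) = 64 > 0

Step 1: midpoint = (5.000000 + 6.000000)/2 = 5.500000
  f(5.500000) = 14.375000
  f(mid) > 0, so root is in [5.000000, 5.500000]

Step 2: midpoint = (5.000000 + 5.500000)/2 = 5.250000
  f(5.250000) = -7.296875
  f(mid) < 0, so root is in [5.250000, 5.500000]

Step 3: midpoint = (5.250000 + 5.500000)/2 = 5.375000
  f(5.375000) = 3.287109
  f(mid) > 0, so root is in [5.250000, 5.375000]

midpoint = 5.375000


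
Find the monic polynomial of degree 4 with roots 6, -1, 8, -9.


A monic polynomial with roots 6, -1, 8, -9 is:
p(x) = (x - 6)(x + 1)(x - 8)(x + 9)
After multiplying by (x - 6): x - 6
After multiplying by (x + 1): x^2 - 5x - 6
After multiplying by (x - 8): x^3 - 13x^2 + 34x + 48
After multiplying by (x + 9): x^4 - 4x^3 - 83x^2 + 354x + 432

x^4 - 4x^3 - 83x^2 + 354x + 432


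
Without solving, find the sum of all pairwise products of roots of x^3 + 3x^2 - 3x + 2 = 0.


By Vieta's formulas for x^3 + bx^2 + cx + d = 0:
  r1 + r2 + r3 = -b/a = -3
  r1*r2 + r1*r3 + r2*r3 = c/a = -3
  r1*r2*r3 = -d/a = -2


Sum of pairwise products = -3


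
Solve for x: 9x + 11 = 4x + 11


Starting with: 9x + 11 = 4x + 11
Move all x terms to left: (9 - 4)x = 11 - 11
Simplify: 5x = 0
Divide both sides by 5: x = 0

x = 0


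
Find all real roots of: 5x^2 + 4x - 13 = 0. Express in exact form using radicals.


Using the quadratic formula: x = (-b ± sqrt(b^2 - 4ac)) / (2a)
Here a = 5, b = 4, c = -13
Discriminant = b^2 - 4ac = 4^2 - 4(5)(-13) = 16 + 260 = 276
Since discriminant = 276 > 0, there are two real roots.
x = (-4 ± 2*sqrt(69)) / 10
Simplifying: x = (-2 ± sqrt(69)) / 5
Numerically: x ≈ 1.2613 or x ≈ -2.0613

x = (-2 + sqrt(69)) / 5 or x = (-2 - sqrt(69)) / 5


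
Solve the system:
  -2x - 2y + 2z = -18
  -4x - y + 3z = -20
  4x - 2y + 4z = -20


Using Cramer's rule. Expand each determinant along the first row.
D  = (-2)*[(-1)*4 - 3*(-2)] - (-2)*[(-4)*4 - 3*4] + 2*[(-4)*(-2) - (-1)*4]
  = (-2)*(2) - (-2)*(-28) + 2*(12) = -36
Dx = (-18)*[(-1)*4 - 3*(-2)] - (-2)*[(-20)*4 - 3*(-20)] + 2*[(-20)*(-2) - (-1)*(-20)]
  = (-18)*(2) - (-2)*(-20) + 2*(20) = -36
Dy = (-2)*[(-20)*4 - 3*(-20)] - (-18)*[(-4)*4 - 3*4] + 2*[(-4)*(-20) - (-20)*4]
  = (-2)*(-20) - (-18)*(-28) + 2*(160) = -144
Dz = (-2)*[(-1)*(-20) - (-20)*(-2)] - (-2)*[(-4)*(-20) - (-20)*4] + (-18)*[(-4)*(-2) - (-1)*4]
  = (-2)*(-20) - (-2)*(160) + (-18)*(12) = 144
x = Dx/D = -36/-36 = 1, y = Dy/D = -144/-36 = 4, z = Dz/D = 144/-36 = -4
Check eq1: (-2)(1) + (-2)(4) + (2)(-4) = -18 = -18 ✓
Check eq2: (-4)(1) + (-1)(4) + (3)(-4) = -20 = -20 ✓
Check eq3: (4)(1) + (-2)(4) + (4)(-4) = -20 = -20 ✓

x = 1, y = 4, z = -4


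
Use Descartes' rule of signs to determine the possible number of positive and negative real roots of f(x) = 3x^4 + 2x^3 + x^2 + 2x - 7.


Descartes' rule of signs:

For positive roots, count sign changes in f(x) = 3x^4 + 2x^3 + x^2 + 2x - 7:
Signs of coefficients: +, +, +, +, -
Number of sign changes: 1
Possible positive real roots: 1

For negative roots, examine f(-x) = 3x^4 - 2x^3 + x^2 - 2x - 7:
Signs of coefficients: +, -, +, -, -
Number of sign changes: 3
Possible negative real roots: 3, 1

Positive roots: 1; Negative roots: 3 or 1


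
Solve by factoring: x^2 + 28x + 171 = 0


We need two numbers that multiply to 171 and add to 28.
Those numbers are 9 and 19 (since 9 * 19 = 171 and 9 + 19 = 28).
So x^2 + 28x + 171 = (x + 9)(x + 19) = 0
Setting each factor to zero: x = -9 or x = -19

x = -19, x = -9


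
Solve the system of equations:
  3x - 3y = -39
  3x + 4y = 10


Using Cramer's rule:
Determinant D = (3)(4) - (3)(-3) = 12 + 9 = 21
Dx = (-39)(4) - (10)(-3) = -156 + 30 = -126
Dy = (3)(10) - (3)(-39) = 30 + 117 = 147
x = Dx/D = -126/21 = -6
y = Dy/D = 147/21 = 7

x = -6, y = 7


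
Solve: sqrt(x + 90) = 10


Square both sides: x + 90 = 10^2 = 100
x = 100 - 90 = 10
x = 10
Check: sqrt(1*10 + 90) = sqrt(100) = 10 ✓

x = 10


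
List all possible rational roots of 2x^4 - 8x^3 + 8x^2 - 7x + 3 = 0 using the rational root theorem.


Rational root theorem: possible roots are ±p/q where:
  p divides the constant term (3): p ∈ {1, 3}
  q divides the leading coefficient (2): q ∈ {1, 2}

All possible rational roots: -3, -3/2, -1, -1/2, 1/2, 1, 3/2, 3

-3, -3/2, -1, -1/2, 1/2, 1, 3/2, 3


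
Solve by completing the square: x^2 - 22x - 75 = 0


Start: x^2 - 22x - 75 = 0
Move constant: x^2 - 22x = 75
Half of -22 is -11, squared is 121
Add 121 to both sides: x^2 - 22x + 121 = 196
(x - 11)^2 = 196
x - 11 = ±14
x = 11 + 14 = 25 or x = 11 - 14 = -3

x = -3, x = 25


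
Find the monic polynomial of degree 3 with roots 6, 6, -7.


A monic polynomial with roots 6, 6, -7 is:
p(x) = (x - 6)(x - 6)(x + 7)
After multiplying by (x - 6): x - 6
After multiplying by (x - 6): x^2 - 12x + 36
After multiplying by (x + 7): x^3 - 5x^2 - 48x + 252

x^3 - 5x^2 - 48x + 252


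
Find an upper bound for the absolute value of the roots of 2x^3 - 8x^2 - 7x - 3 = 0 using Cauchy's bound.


Cauchy's bound: all roots r satisfy |r| <= 1 + max(|a_i/a_n|) for i = 0,...,n-1
where a_n is the leading coefficient.

Coefficients: [2, -8, -7, -3]
Leading coefficient a_n = 2
Ratios |a_i/a_n|: 4, 7/2, 3/2
Maximum ratio: 4
Cauchy's bound: |r| <= 1 + 4 = 5

Upper bound = 5


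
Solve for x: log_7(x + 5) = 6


Convert to exponential form: x + 5 = 7^6 = 117649
x = 117649 - 5 = 117644
Check: log_7(117644 + 5) = log_7(117649) = log_7(117649) = 6 ✓

x = 117644


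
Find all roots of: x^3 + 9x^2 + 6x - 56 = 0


Let p(x) = x^3 + 9x^2 + 6x - 56. By the rational root theorem (leading coefficient 1), any rational root is an integer divisor of 56: try ±1, ±2, ... in turn.
Test x = 1: value = -40 ≠ 0.
Test x = -1: value = -54 ≠ 0.
Test x = 2: value = 0 ✓, so (x - 2) is a factor.
Synthetic division by (x - 2): bring down 1; 1(2) + 9 = 11; 11(2) + 6 = 28; 28(2) - 56 = 0 → quotient x^2 + 11x + 28, remainder 0.
Solve the quadratic x^2 + 11x + 28 = 0: discriminant = 11^2 - 4(1)(28) = 121 - 112 = 9.
sqrt(9) = 3, so x = (-11 ± 3)/2: x = -4 or x = -7.
Collecting all roots found:

x = -7, x = -4, x = 2


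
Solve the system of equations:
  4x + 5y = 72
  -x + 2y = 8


Using Cramer's rule:
Determinant D = (4)(2) - (-1)(5) = 8 + 5 = 13
Dx = (72)(2) - (8)(5) = 144 - 40 = 104
Dy = (4)(8) - (-1)(72) = 32 + 72 = 104
x = Dx/D = 104/13 = 8
y = Dy/D = 104/13 = 8

x = 8, y = 8


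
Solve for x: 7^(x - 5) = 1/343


Express both sides with the same base.
1/343 = 7^(-3)
Since the bases match, equate exponents: x - 5 = -3
So x = -3 - (-5) = 2

x = 2


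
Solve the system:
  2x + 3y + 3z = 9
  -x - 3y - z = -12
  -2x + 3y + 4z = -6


Using Cramer's rule. Expand each determinant along the first row.
D  = 2*[(-3)*4 - (-1)*3] - 3*[(-1)*4 - (-1)*(-2)] + 3*[(-1)*3 - (-3)*(-2)]
  = 2*(-9) - 3*(-6) + 3*(-9) = -27
Dx = 9*[(-3)*4 - (-1)*3] - 3*[(-12)*4 - (-1)*(-6)] + 3*[(-12)*3 - (-3)*(-6)]
  = 9*(-9) - 3*(-54) + 3*(-54) = -81
Dy = 2*[(-12)*4 - (-1)*(-6)] - 9*[(-1)*4 - (-1)*(-2)] + 3*[(-1)*(-6) - (-12)*(-2)]
  = 2*(-54) - 9*(-6) + 3*(-18) = -108
Dz = 2*[(-3)*(-6) - (-12)*3] - 3*[(-1)*(-6) - (-12)*(-2)] + 9*[(-1)*3 - (-3)*(-2)]
  = 2*(54) - 3*(-18) + 9*(-9) = 81
x = Dx/D = -81/-27 = 3, y = Dy/D = -108/-27 = 4, z = Dz/D = 81/-27 = -3
Check eq1: (2)(3) + (3)(4) + (3)(-3) = 9 = 9 ✓
Check eq2: (-1)(3) + (-3)(4) + (-1)(-3) = -12 = -12 ✓
Check eq3: (-2)(3) + (3)(4) + (4)(-3) = -6 = -6 ✓

x = 3, y = 4, z = -3


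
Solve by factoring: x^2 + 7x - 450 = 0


We need two numbers that multiply to -450 and add to 7.
Those numbers are -18 and 25 (since (-18) * 25 = -450 and (-18) + 25 = 7).
So x^2 + 7x - 450 = (x - 18)(x + 25) = 0
Setting each factor to zero: x = 18 or x = -25

x = -25, x = 18


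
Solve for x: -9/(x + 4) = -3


Multiply both sides by (x + 4): -9 = -3(x + 4)
Distribute: -9 = -3x - 12
-3x = -9 + 12 = 3
x = -1

x = -1


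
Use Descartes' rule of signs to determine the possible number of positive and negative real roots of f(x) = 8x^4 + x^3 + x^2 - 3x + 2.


Descartes' rule of signs:

For positive roots, count sign changes in f(x) = 8x^4 + x^3 + x^2 - 3x + 2:
Signs of coefficients: +, +, +, -, +
Number of sign changes: 2
Possible positive real roots: 2, 0

For negative roots, examine f(-x) = 8x^4 - x^3 + x^2 + 3x + 2:
Signs of coefficients: +, -, +, +, +
Number of sign changes: 2
Possible negative real roots: 2, 0

Positive roots: 2 or 0; Negative roots: 2 or 0


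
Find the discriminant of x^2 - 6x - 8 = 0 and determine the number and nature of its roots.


For ax^2 + bx + c = 0, discriminant D = b^2 - 4ac
Here a = 1, b = -6, c = -8
D = (-6)^2 - 4(1)(-8) = 36 + 32 = 68

D = 68 > 0 but not a perfect square
The equation has 2 distinct real irrational roots.

Discriminant = 68, 2 distinct real irrational roots


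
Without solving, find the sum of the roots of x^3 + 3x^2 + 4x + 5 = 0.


By Vieta's formulas for x^3 + bx^2 + cx + d = 0:
  r1 + r2 + r3 = -b/a = -3
  r1*r2 + r1*r3 + r2*r3 = c/a = 4
  r1*r2*r3 = -d/a = -5


Sum = -3


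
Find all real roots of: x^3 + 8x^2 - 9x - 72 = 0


Let p(x) = x^3 + 8x^2 - 9x - 72. By the rational root theorem (leading coefficient 1), any rational root is an integer divisor of 72: try ±1, ±2, ... in turn.
Test x = 1: value = -72 ≠ 0.
Test x = -1: value = -56 ≠ 0.
Test x = 2: value = -50 ≠ 0.
Test x = -2: value = -30 ≠ 0.
Test x = 3: value = 0 ✓, so (x - 3) is a factor.
Synthetic division by (x - 3): bring down 1; 1(3) + 8 = 11; 11(3) - 9 = 24; 24(3) - 72 = 0 → quotient x^2 + 11x + 24, remainder 0.
Solve the quadratic x^2 + 11x + 24 = 0: discriminant = 11^2 - 4(1)(24) = 121 - 96 = 25.
sqrt(25) = 5, so x = (-11 ± 5)/2: x = -3 or x = -8.

x = -8, x = -3, x = 3


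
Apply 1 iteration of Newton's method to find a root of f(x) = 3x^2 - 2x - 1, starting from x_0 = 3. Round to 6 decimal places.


Newton's method: x_(n+1) = x_n - f(x_n)/f'(x_n)
f(x) = 3x^2 - 2x - 1
f'(x) = 6x - 2

Iteration 1:
  f(3.000000) = 20.000000
  f'(3.000000) = 16.000000
  x_1 = 3.000000 - (20.000000)/(16.000000) = 1.750000

x_1 = 1.750000


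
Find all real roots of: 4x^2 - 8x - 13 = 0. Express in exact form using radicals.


Using the quadratic formula: x = (-b ± sqrt(b^2 - 4ac)) / (2a)
Here a = 4, b = -8, c = -13
Discriminant = b^2 - 4ac = (-8)^2 - 4(4)(-13) = 64 + 208 = 272
Since discriminant = 272 > 0, there are two real roots.
x = (8 ± 4*sqrt(17)) / 8
Simplifying: x = (2 ± sqrt(17)) / 2
Numerically: x ≈ 3.0616 or x ≈ -1.0616

x = (2 + sqrt(17)) / 2 or x = (2 - sqrt(17)) / 2


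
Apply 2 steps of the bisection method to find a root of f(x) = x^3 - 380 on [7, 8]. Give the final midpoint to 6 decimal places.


f(x) = x^3 - 380
f(7) = -37 < 0
f(8) = 132 > 0

Step 1: midpoint = (7.000000 + 8.000000)/2 = 7.500000
  f(7.500000) = 41.875000
  f(mid) > 0, so root is in [7.000000, 7.500000]

Step 2: midpoint = (7.000000 + 7.500000)/2 = 7.250000
  f(7.250000) = 1.078125
  f(mid) > 0, so root is in [7.000000, 7.250000]

midpoint = 7.250000


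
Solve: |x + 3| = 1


An absolute value equation |expr| = 1 gives two cases:
Case 1: x + 3 = 1
  x = -2, so x = -2
Case 2: x + 3 = -1
  x = -4, so x = -4

x = -4, x = -2


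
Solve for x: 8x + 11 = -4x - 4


Starting with: 8x + 11 = -4x - 4
Move all x terms to left: (8 + 4)x = -4 - 11
Simplify: 12x = -15
Divide both sides by 12: x = -5/4

x = -5/4


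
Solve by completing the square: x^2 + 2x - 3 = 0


Start: x^2 + 2x - 3 = 0
Move constant: x^2 + 2x = 3
Half of 2 is 1, squared is 1
Add 1 to both sides: x^2 + 2x + 1 = 4
(x + 1)^2 = 4
x + 1 = ±2
x = -1 + 2 = 1 or x = -1 - 2 = -3

x = -3, x = 1


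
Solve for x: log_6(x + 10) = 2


Convert to exponential form: x + 10 = 6^2 = 36
x = 36 - 10 = 26
Check: log_6(26 + 10) = log_6(36) = log_6(36) = 2 ✓

x = 26


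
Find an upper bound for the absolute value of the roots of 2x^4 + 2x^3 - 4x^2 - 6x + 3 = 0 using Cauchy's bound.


Cauchy's bound: all roots r satisfy |r| <= 1 + max(|a_i/a_n|) for i = 0,...,n-1
where a_n is the leading coefficient.

Coefficients: [2, 2, -4, -6, 3]
Leading coefficient a_n = 2
Ratios |a_i/a_n|: 1, 2, 3, 3/2
Maximum ratio: 3
Cauchy's bound: |r| <= 1 + 3 = 4

Upper bound = 4


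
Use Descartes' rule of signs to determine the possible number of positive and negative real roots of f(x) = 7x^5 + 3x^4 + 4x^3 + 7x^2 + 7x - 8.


Descartes' rule of signs:

For positive roots, count sign changes in f(x) = 7x^5 + 3x^4 + 4x^3 + 7x^2 + 7x - 8:
Signs of coefficients: +, +, +, +, +, -
Number of sign changes: 1
Possible positive real roots: 1

For negative roots, examine f(-x) = -7x^5 + 3x^4 - 4x^3 + 7x^2 - 7x - 8:
Signs of coefficients: -, +, -, +, -, -
Number of sign changes: 4
Possible negative real roots: 4, 2, 0

Positive roots: 1; Negative roots: 4 or 2 or 0


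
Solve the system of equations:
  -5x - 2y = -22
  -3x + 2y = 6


Using Cramer's rule:
Determinant D = (-5)(2) - (-3)(-2) = -10 - 6 = -16
Dx = (-22)(2) - (6)(-2) = -44 + 12 = -32
Dy = (-5)(6) - (-3)(-22) = -30 - 66 = -96
x = Dx/D = -32/-16 = 2
y = Dy/D = -96/-16 = 6

x = 2, y = 6


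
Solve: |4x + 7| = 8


An absolute value equation |expr| = 8 gives two cases:
Case 1: 4x + 7 = 8
  4x = 1, so x = 1/4
Case 2: 4x + 7 = -8
  4x = -15, so x = -15/4

x = -15/4, x = 1/4


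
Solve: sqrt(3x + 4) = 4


Square both sides: 3x + 4 = 4^2 = 16
3x = 16 - 4 = 12
x = 4
Check: sqrt(3*4 + 4) = sqrt(16) = 4 ✓

x = 4


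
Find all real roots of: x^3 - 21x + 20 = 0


Let p(x) = x^3 - 21x + 20. By the rational root theorem (leading coefficient 1), any rational root is an integer divisor of 20: try ±1, ±2, ... in turn.
Test x = 1: value = 0 ✓, so (x - 1) is a factor.
Synthetic division by (x - 1): bring down 1; 1(1) + 0 = 1; 1(1) - 21 = -20; (-20)(1) + 20 = 0 → quotient x^2 + x - 20, remainder 0.
Solve the quadratic x^2 + x - 20 = 0: discriminant = 1^2 - 4(1)(-20) = 1 + 80 = 81.
sqrt(81) = 9, so x = (-1 ± 9)/2: x = 4 or x = -5.

x = -5, x = 1, x = 4


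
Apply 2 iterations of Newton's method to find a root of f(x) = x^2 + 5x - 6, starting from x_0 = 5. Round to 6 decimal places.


Newton's method: x_(n+1) = x_n - f(x_n)/f'(x_n)
f(x) = x^2 + 5x - 6
f'(x) = 2x + 5

Iteration 1:
  f(5.000000) = 44.000000
  f'(5.000000) = 15.000000
  x_1 = 5.000000 - (44.000000)/(15.000000) = 2.066667

Iteration 2:
  f(2.066667) = 8.604444
  f'(2.066667) = 9.133333
  x_2 = 2.066667 - (8.604444)/(9.133333) = 1.124574

x_2 = 1.124574
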